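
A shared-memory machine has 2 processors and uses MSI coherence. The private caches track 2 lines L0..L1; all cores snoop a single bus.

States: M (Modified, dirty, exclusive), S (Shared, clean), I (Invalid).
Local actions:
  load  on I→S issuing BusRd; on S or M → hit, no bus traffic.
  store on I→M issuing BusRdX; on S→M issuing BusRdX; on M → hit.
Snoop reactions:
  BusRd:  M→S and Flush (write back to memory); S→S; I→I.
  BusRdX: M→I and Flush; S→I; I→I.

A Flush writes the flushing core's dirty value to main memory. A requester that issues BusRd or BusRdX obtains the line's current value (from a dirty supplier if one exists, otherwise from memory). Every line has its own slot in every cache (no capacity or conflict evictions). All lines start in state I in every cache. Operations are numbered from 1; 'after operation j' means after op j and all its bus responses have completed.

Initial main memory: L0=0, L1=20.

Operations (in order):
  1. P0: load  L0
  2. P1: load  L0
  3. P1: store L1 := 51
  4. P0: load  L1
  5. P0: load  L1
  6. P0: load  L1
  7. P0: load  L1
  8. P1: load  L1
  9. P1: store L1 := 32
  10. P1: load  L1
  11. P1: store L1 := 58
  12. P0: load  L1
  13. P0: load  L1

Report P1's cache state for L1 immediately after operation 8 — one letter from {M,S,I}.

  op1 P0: load  L0 → S/I on L0; bus BusRd; mem=0
  op2 P1: load  L0 → S/S on L0; bus BusRd; mem=0
  op3 P1: store L1 := 51 → I/M on L1; bus BusRdX; mem=20
  op4 P0: load  L1 → S/S on L1; bus BusRd Flush; mem=51
  op5 P0: load  L1 → S/S on L1; bus (none); mem=51
  op6 P0: load  L1 → S/S on L1; bus (none); mem=51
  op7 P0: load  L1 → S/S on L1; bus (none); mem=51
  op8 P1: load  L1 → S/S on L1; bus (none); mem=51
  op9 P1: store L1 := 32 → I/M on L1; bus BusRdX; mem=51
  op10 P1: load  L1 → I/M on L1; bus (none); mem=51
  op11 P1: store L1 := 58 → I/M on L1; bus (none); mem=51
  op12 P0: load  L1 → S/S on L1; bus BusRd Flush; mem=58
  op13 P0: load  L1 → S/S on L1; bus (none); mem=58

state = S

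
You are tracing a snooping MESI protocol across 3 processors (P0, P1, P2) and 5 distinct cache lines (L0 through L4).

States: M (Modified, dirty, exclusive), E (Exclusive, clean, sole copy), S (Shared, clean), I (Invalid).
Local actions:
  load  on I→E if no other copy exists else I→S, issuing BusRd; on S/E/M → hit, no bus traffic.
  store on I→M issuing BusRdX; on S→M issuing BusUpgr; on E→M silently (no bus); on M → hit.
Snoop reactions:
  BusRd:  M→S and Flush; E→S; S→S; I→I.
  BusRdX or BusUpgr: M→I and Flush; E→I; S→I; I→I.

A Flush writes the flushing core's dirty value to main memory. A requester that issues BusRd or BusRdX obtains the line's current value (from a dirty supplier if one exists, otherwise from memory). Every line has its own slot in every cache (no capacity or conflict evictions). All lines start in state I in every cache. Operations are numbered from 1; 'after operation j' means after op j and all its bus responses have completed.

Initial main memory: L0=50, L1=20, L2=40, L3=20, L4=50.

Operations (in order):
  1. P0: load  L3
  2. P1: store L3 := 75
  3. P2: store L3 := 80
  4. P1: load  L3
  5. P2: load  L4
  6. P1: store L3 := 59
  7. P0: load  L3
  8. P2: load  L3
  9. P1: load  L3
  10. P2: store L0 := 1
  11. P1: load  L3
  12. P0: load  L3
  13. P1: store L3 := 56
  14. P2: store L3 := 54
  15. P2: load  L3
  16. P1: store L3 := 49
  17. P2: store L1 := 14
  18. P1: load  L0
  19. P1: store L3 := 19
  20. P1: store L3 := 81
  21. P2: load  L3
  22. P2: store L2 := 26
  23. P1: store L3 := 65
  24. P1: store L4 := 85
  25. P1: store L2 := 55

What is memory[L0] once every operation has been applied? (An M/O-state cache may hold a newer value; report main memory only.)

memory[L0] = 1

1. P0: load  L3  bus=[BusRd]  L3: P0=E P1=I P2=I  mem[L3]=20
2. P1: store L3 := 75  bus=[BusRdX]  L3: P0=I P1=M P2=I  mem[L3]=20
3. P2: store L3 := 80  bus=[BusRdX,Flush]  L3: P0=I P1=I P2=M  mem[L3]=75
4. P1: load  L3  bus=[BusRd,Flush]  L3: P0=I P1=S P2=S  mem[L3]=80
5. P2: load  L4  bus=[BusRd]  L4: P0=I P1=I P2=E  mem[L4]=50
6. P1: store L3 := 59  bus=[BusUpgr]  L3: P0=I P1=M P2=I  mem[L3]=80
7. P0: load  L3  bus=[BusRd,Flush]  L3: P0=S P1=S P2=I  mem[L3]=59
8. P2: load  L3  bus=[BusRd]  L3: P0=S P1=S P2=S  mem[L3]=59
9. P1: load  L3  bus=[-]  L3: P0=S P1=S P2=S  mem[L3]=59
10. P2: store L0 := 1  bus=[BusRdX]  L0: P0=I P1=I P2=M  mem[L0]=50
11. P1: load  L3  bus=[-]  L3: P0=S P1=S P2=S  mem[L3]=59
12. P0: load  L3  bus=[-]  L3: P0=S P1=S P2=S  mem[L3]=59
13. P1: store L3 := 56  bus=[BusUpgr]  L3: P0=I P1=M P2=I  mem[L3]=59
14. P2: store L3 := 54  bus=[BusRdX,Flush]  L3: P0=I P1=I P2=M  mem[L3]=56
15. P2: load  L3  bus=[-]  L3: P0=I P1=I P2=M  mem[L3]=56
16. P1: store L3 := 49  bus=[BusRdX,Flush]  L3: P0=I P1=M P2=I  mem[L3]=54
17. P2: store L1 := 14  bus=[BusRdX]  L1: P0=I P1=I P2=M  mem[L1]=20
18. P1: load  L0  bus=[BusRd,Flush]  L0: P0=I P1=S P2=S  mem[L0]=1
19. P1: store L3 := 19  bus=[-]  L3: P0=I P1=M P2=I  mem[L3]=54
20. P1: store L3 := 81  bus=[-]  L3: P0=I P1=M P2=I  mem[L3]=54
21. P2: load  L3  bus=[BusRd,Flush]  L3: P0=I P1=S P2=S  mem[L3]=81
22. P2: store L2 := 26  bus=[BusRdX]  L2: P0=I P1=I P2=M  mem[L2]=40
23. P1: store L3 := 65  bus=[BusUpgr]  L3: P0=I P1=M P2=I  mem[L3]=81
24. P1: store L4 := 85  bus=[BusRdX]  L4: P0=I P1=M P2=I  mem[L4]=50
25. P1: store L2 := 55  bus=[BusRdX,Flush]  L2: P0=I P1=M P2=I  mem[L2]=26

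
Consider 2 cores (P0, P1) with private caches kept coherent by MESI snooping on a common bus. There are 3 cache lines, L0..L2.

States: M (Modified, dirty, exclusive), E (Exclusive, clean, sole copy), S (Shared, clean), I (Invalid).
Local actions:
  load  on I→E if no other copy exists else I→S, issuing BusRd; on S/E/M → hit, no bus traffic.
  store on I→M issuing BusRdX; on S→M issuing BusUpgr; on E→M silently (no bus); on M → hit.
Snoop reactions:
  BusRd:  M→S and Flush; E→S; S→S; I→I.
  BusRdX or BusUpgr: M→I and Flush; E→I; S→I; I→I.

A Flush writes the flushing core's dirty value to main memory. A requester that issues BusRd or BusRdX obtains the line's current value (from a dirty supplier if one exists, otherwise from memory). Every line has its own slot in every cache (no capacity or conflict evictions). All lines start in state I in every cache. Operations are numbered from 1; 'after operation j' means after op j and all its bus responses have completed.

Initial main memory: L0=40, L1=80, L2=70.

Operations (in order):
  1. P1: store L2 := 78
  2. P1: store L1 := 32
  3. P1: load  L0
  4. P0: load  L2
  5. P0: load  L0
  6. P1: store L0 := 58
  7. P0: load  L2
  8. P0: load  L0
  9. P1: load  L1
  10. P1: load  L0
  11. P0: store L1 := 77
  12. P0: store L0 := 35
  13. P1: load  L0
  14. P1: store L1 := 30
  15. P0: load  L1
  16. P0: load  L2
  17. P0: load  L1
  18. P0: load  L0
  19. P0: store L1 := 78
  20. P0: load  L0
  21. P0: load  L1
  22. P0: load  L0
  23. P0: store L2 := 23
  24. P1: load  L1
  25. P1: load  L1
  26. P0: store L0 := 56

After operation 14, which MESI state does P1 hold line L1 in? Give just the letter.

[1] P1: store L2 := 78 | P0:I, P1:M(78) | bus: BusRdX
[2] P1: store L1 := 32 | P0:I, P1:M(32) | bus: BusRdX
[3] P1: load  L0 | P0:I, P1:E(40) | bus: BusRd
[4] P0: load  L2 | P0:S(78), P1:S(78) | bus: BusRd,Flush
[5] P0: load  L0 | P0:S(40), P1:S(40) | bus: BusRd
[6] P1: store L0 := 58 | P0:I, P1:M(58) | bus: BusUpgr
[7] P0: load  L2 | P0:S(78), P1:S(78) | bus: none
[8] P0: load  L0 | P0:S(58), P1:S(58) | bus: BusRd,Flush
[9] P1: load  L1 | P0:I, P1:M(32) | bus: none
[10] P1: load  L0 | P0:S(58), P1:S(58) | bus: none
[11] P0: store L1 := 77 | P0:M(77), P1:I | bus: BusRdX,Flush
[12] P0: store L0 := 35 | P0:M(35), P1:I | bus: BusUpgr
[13] P1: load  L0 | P0:S(35), P1:S(35) | bus: BusRd,Flush
[14] P1: store L1 := 30 | P0:I, P1:M(30) | bus: BusRdX,Flush
[15] P0: load  L1 | P0:S(30), P1:S(30) | bus: BusRd,Flush
[16] P0: load  L2 | P0:S(78), P1:S(78) | bus: none
[17] P0: load  L1 | P0:S(30), P1:S(30) | bus: none
[18] P0: load  L0 | P0:S(35), P1:S(35) | bus: none
[19] P0: store L1 := 78 | P0:M(78), P1:I | bus: BusUpgr
[20] P0: load  L0 | P0:S(35), P1:S(35) | bus: none
[21] P0: load  L1 | P0:M(78), P1:I | bus: none
[22] P0: load  L0 | P0:S(35), P1:S(35) | bus: none
[23] P0: store L2 := 23 | P0:M(23), P1:I | bus: BusUpgr
[24] P1: load  L1 | P0:S(78), P1:S(78) | bus: BusRd,Flush
[25] P1: load  L1 | P0:S(78), P1:S(78) | bus: none
[26] P0: store L0 := 56 | P0:M(56), P1:I | bus: BusUpgr

state = M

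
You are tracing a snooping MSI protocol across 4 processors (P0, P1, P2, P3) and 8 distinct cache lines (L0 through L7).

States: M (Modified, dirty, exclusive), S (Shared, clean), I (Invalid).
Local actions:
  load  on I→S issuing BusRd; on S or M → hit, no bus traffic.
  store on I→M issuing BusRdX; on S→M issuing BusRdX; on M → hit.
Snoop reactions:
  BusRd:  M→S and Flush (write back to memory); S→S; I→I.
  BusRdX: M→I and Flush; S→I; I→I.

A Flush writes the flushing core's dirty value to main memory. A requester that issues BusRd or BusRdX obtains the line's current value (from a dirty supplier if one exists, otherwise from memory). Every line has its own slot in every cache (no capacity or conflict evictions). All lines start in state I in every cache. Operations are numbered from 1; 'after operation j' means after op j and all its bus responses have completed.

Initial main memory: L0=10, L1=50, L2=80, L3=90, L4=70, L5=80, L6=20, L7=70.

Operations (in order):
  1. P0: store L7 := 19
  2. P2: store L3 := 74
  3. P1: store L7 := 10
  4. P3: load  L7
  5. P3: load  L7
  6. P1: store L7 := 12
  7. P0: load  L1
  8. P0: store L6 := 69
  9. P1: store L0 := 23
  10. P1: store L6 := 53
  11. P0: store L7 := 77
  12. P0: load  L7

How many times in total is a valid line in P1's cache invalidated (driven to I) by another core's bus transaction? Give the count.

1. P0: store L7 := 19  bus=[BusRdX]  L7: P0=M P1=I P2=I P3=I  mem[L7]=70
2. P2: store L3 := 74  bus=[BusRdX]  L3: P0=I P1=I P2=M P3=I  mem[L3]=90
3. P1: store L7 := 10  bus=[BusRdX,Flush]  L7: P0=I P1=M P2=I P3=I  mem[L7]=19
4. P3: load  L7  bus=[BusRd,Flush]  L7: P0=I P1=S P2=I P3=S  mem[L7]=10
5. P3: load  L7  bus=[-]  L7: P0=I P1=S P2=I P3=S  mem[L7]=10
6. P1: store L7 := 12  bus=[BusRdX]  L7: P0=I P1=M P2=I P3=I  mem[L7]=10
7. P0: load  L1  bus=[BusRd]  L1: P0=S P1=I P2=I P3=I  mem[L1]=50
8. P0: store L6 := 69  bus=[BusRdX]  L6: P0=M P1=I P2=I P3=I  mem[L6]=20
9. P1: store L0 := 23  bus=[BusRdX]  L0: P0=I P1=M P2=I P3=I  mem[L0]=10
10. P1: store L6 := 53  bus=[BusRdX,Flush]  L6: P0=I P1=M P2=I P3=I  mem[L6]=69
11. P0: store L7 := 77  bus=[BusRdX,Flush]  L7: P0=M P1=I P2=I P3=I  mem[L7]=12
12. P0: load  L7  bus=[-]  L7: P0=M P1=I P2=I P3=I  mem[L7]=12

invalidations = 1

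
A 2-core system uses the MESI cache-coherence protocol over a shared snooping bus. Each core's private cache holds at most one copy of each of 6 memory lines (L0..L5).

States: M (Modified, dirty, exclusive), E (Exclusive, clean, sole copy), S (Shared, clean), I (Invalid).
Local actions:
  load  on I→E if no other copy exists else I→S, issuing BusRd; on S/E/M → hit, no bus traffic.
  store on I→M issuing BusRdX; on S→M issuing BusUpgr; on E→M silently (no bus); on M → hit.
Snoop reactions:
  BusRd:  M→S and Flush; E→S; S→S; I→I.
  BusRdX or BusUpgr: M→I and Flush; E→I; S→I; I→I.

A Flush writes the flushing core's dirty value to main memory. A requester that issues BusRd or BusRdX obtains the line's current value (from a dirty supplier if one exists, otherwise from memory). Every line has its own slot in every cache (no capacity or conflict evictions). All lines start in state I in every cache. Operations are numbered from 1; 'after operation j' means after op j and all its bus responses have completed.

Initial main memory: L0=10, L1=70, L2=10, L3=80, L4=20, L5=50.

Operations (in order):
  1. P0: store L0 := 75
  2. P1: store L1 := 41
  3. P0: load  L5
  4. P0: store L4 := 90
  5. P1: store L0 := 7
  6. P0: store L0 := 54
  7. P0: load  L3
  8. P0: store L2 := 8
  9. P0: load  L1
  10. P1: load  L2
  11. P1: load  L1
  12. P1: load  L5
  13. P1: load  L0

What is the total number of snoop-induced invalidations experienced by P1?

invalidations = 1

[1] P0: store L0 := 75 | P0:M(75), P1:I | bus: BusRdX
[2] P1: store L1 := 41 | P0:I, P1:M(41) | bus: BusRdX
[3] P0: load  L5 | P0:E(50), P1:I | bus: BusRd
[4] P0: store L4 := 90 | P0:M(90), P1:I | bus: BusRdX
[5] P1: store L0 := 7 | P0:I, P1:M(7) | bus: BusRdX,Flush
[6] P0: store L0 := 54 | P0:M(54), P1:I | bus: BusRdX,Flush
[7] P0: load  L3 | P0:E(80), P1:I | bus: BusRd
[8] P0: store L2 := 8 | P0:M(8), P1:I | bus: BusRdX
[9] P0: load  L1 | P0:S(41), P1:S(41) | bus: BusRd,Flush
[10] P1: load  L2 | P0:S(8), P1:S(8) | bus: BusRd,Flush
[11] P1: load  L1 | P0:S(41), P1:S(41) | bus: none
[12] P1: load  L5 | P0:S(50), P1:S(50) | bus: BusRd
[13] P1: load  L0 | P0:S(54), P1:S(54) | bus: BusRd,Flush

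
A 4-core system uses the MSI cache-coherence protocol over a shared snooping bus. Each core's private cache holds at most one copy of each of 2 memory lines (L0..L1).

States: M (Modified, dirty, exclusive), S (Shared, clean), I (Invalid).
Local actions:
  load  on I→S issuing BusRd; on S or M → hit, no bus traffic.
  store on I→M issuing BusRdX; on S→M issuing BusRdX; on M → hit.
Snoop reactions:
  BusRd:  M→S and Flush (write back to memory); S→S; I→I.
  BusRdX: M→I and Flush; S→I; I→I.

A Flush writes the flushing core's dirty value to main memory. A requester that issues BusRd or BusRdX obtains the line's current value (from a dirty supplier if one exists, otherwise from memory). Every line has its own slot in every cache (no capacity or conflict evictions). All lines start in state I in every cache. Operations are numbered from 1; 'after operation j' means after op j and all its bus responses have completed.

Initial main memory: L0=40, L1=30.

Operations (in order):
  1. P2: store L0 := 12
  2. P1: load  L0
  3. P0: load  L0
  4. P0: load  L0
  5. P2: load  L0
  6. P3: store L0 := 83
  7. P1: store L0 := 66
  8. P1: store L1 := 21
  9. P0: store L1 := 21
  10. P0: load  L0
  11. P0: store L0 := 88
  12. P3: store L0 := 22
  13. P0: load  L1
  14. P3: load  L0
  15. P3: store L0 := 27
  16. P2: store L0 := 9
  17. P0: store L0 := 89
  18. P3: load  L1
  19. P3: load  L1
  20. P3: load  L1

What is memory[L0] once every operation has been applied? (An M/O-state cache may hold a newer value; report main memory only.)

memory[L0] = 9

  op1 P2: store L0 := 12 → I/I/M/I on L0; bus BusRdX; mem=40
  op2 P1: load  L0 → I/S/S/I on L0; bus BusRd Flush; mem=12
  op3 P0: load  L0 → S/S/S/I on L0; bus BusRd; mem=12
  op4 P0: load  L0 → S/S/S/I on L0; bus (none); mem=12
  op5 P2: load  L0 → S/S/S/I on L0; bus (none); mem=12
  op6 P3: store L0 := 83 → I/I/I/M on L0; bus BusRdX; mem=12
  op7 P1: store L0 := 66 → I/M/I/I on L0; bus BusRdX Flush; mem=83
  op8 P1: store L1 := 21 → I/M/I/I on L1; bus BusRdX; mem=30
  op9 P0: store L1 := 21 → M/I/I/I on L1; bus BusRdX Flush; mem=21
  op10 P0: load  L0 → S/S/I/I on L0; bus BusRd Flush; mem=66
  op11 P0: store L0 := 88 → M/I/I/I on L0; bus BusRdX; mem=66
  op12 P3: store L0 := 22 → I/I/I/M on L0; bus BusRdX Flush; mem=88
  op13 P0: load  L1 → M/I/I/I on L1; bus (none); mem=21
  op14 P3: load  L0 → I/I/I/M on L0; bus (none); mem=88
  op15 P3: store L0 := 27 → I/I/I/M on L0; bus (none); mem=88
  op16 P2: store L0 := 9 → I/I/M/I on L0; bus BusRdX Flush; mem=27
  op17 P0: store L0 := 89 → M/I/I/I on L0; bus BusRdX Flush; mem=9
  op18 P3: load  L1 → S/I/I/S on L1; bus BusRd Flush; mem=21
  op19 P3: load  L1 → S/I/I/S on L1; bus (none); mem=21
  op20 P3: load  L1 → S/I/I/S on L1; bus (none); mem=21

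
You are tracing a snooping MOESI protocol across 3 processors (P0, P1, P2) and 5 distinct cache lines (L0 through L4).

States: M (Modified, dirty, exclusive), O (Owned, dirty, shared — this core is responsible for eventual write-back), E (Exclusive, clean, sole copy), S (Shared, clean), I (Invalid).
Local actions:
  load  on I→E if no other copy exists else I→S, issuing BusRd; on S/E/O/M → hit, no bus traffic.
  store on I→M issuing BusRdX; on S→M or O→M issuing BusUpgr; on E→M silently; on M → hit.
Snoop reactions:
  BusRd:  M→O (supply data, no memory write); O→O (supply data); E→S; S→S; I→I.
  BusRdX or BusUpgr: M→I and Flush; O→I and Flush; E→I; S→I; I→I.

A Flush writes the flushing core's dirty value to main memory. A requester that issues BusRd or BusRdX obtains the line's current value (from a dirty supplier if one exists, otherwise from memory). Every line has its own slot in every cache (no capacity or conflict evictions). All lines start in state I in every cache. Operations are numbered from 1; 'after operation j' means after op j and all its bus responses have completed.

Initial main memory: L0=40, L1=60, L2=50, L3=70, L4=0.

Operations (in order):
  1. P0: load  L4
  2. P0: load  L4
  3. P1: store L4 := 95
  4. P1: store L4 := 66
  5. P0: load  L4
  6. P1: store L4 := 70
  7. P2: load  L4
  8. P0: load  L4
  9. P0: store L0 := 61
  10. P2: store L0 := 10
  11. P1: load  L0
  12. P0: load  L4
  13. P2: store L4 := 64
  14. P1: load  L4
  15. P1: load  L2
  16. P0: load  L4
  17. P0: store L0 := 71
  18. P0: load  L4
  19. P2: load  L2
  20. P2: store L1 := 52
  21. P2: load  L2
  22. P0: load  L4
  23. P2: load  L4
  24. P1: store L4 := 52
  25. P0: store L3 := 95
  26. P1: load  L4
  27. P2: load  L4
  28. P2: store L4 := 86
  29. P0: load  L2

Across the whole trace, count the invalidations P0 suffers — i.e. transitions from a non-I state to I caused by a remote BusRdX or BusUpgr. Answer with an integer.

invalidations = 5

[1] P0: load  L4 | P0:E(0), P1:I, P2:I | bus: BusRd
[2] P0: load  L4 | P0:E(0), P1:I, P2:I | bus: none
[3] P1: store L4 := 95 | P0:I, P1:M(95), P2:I | bus: BusRdX
[4] P1: store L4 := 66 | P0:I, P1:M(66), P2:I | bus: none
[5] P0: load  L4 | P0:S(66), P1:O(66), P2:I | bus: BusRd
[6] P1: store L4 := 70 | P0:I, P1:M(70), P2:I | bus: BusUpgr
[7] P2: load  L4 | P0:I, P1:O(70), P2:S(70) | bus: BusRd
[8] P0: load  L4 | P0:S(70), P1:O(70), P2:S(70) | bus: BusRd
[9] P0: store L0 := 61 | P0:M(61), P1:I, P2:I | bus: BusRdX
[10] P2: store L0 := 10 | P0:I, P1:I, P2:M(10) | bus: BusRdX,Flush
[11] P1: load  L0 | P0:I, P1:S(10), P2:O(10) | bus: BusRd
[12] P0: load  L4 | P0:S(70), P1:O(70), P2:S(70) | bus: none
[13] P2: store L4 := 64 | P0:I, P1:I, P2:M(64) | bus: BusUpgr,Flush
[14] P1: load  L4 | P0:I, P1:S(64), P2:O(64) | bus: BusRd
[15] P1: load  L2 | P0:I, P1:E(50), P2:I | bus: BusRd
[16] P0: load  L4 | P0:S(64), P1:S(64), P2:O(64) | bus: BusRd
[17] P0: store L0 := 71 | P0:M(71), P1:I, P2:I | bus: BusRdX,Flush
[18] P0: load  L4 | P0:S(64), P1:S(64), P2:O(64) | bus: none
[19] P2: load  L2 | P0:I, P1:S(50), P2:S(50) | bus: BusRd
[20] P2: store L1 := 52 | P0:I, P1:I, P2:M(52) | bus: BusRdX
[21] P2: load  L2 | P0:I, P1:S(50), P2:S(50) | bus: none
[22] P0: load  L4 | P0:S(64), P1:S(64), P2:O(64) | bus: none
[23] P2: load  L4 | P0:S(64), P1:S(64), P2:O(64) | bus: none
[24] P1: store L4 := 52 | P0:I, P1:M(52), P2:I | bus: BusUpgr,Flush
[25] P0: store L3 := 95 | P0:M(95), P1:I, P2:I | bus: BusRdX
[26] P1: load  L4 | P0:I, P1:M(52), P2:I | bus: none
[27] P2: load  L4 | P0:I, P1:O(52), P2:S(52) | bus: BusRd
[28] P2: store L4 := 86 | P0:I, P1:I, P2:M(86) | bus: BusUpgr,Flush
[29] P0: load  L2 | P0:S(50), P1:S(50), P2:S(50) | bus: BusRd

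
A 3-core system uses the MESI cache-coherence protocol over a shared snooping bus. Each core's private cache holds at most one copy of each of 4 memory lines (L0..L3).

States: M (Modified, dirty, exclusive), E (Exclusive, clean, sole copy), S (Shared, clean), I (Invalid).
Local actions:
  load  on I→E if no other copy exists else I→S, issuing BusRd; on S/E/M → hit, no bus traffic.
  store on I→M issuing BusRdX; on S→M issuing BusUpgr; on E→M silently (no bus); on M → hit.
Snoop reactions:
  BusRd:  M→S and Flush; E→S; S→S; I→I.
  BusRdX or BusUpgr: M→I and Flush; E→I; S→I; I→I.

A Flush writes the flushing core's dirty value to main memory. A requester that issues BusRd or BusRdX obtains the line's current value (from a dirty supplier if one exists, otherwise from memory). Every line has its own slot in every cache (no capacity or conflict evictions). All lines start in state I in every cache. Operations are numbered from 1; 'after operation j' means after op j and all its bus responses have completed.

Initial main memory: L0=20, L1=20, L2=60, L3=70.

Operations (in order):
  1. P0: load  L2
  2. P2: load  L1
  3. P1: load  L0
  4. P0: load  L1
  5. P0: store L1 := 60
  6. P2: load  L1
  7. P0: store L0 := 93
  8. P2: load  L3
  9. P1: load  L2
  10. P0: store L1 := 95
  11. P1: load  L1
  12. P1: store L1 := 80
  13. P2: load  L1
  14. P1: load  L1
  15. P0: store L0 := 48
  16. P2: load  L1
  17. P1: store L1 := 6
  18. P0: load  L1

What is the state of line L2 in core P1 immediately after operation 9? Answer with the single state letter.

1. P0: load  L2  bus=[BusRd]  L2: P0=E P1=I P2=I  mem[L2]=60
2. P2: load  L1  bus=[BusRd]  L1: P0=I P1=I P2=E  mem[L1]=20
3. P1: load  L0  bus=[BusRd]  L0: P0=I P1=E P2=I  mem[L0]=20
4. P0: load  L1  bus=[BusRd]  L1: P0=S P1=I P2=S  mem[L1]=20
5. P0: store L1 := 60  bus=[BusUpgr]  L1: P0=M P1=I P2=I  mem[L1]=20
6. P2: load  L1  bus=[BusRd,Flush]  L1: P0=S P1=I P2=S  mem[L1]=60
7. P0: store L0 := 93  bus=[BusRdX]  L0: P0=M P1=I P2=I  mem[L0]=20
8. P2: load  L3  bus=[BusRd]  L3: P0=I P1=I P2=E  mem[L3]=70
9. P1: load  L2  bus=[BusRd]  L2: P0=S P1=S P2=I  mem[L2]=60
10. P0: store L1 := 95  bus=[BusUpgr]  L1: P0=M P1=I P2=I  mem[L1]=60
11. P1: load  L1  bus=[BusRd,Flush]  L1: P0=S P1=S P2=I  mem[L1]=95
12. P1: store L1 := 80  bus=[BusUpgr]  L1: P0=I P1=M P2=I  mem[L1]=95
13. P2: load  L1  bus=[BusRd,Flush]  L1: P0=I P1=S P2=S  mem[L1]=80
14. P1: load  L1  bus=[-]  L1: P0=I P1=S P2=S  mem[L1]=80
15. P0: store L0 := 48  bus=[-]  L0: P0=M P1=I P2=I  mem[L0]=20
16. P2: load  L1  bus=[-]  L1: P0=I P1=S P2=S  mem[L1]=80
17. P1: store L1 := 6  bus=[BusUpgr]  L1: P0=I P1=M P2=I  mem[L1]=80
18. P0: load  L1  bus=[BusRd,Flush]  L1: P0=S P1=S P2=I  mem[L1]=6

state = S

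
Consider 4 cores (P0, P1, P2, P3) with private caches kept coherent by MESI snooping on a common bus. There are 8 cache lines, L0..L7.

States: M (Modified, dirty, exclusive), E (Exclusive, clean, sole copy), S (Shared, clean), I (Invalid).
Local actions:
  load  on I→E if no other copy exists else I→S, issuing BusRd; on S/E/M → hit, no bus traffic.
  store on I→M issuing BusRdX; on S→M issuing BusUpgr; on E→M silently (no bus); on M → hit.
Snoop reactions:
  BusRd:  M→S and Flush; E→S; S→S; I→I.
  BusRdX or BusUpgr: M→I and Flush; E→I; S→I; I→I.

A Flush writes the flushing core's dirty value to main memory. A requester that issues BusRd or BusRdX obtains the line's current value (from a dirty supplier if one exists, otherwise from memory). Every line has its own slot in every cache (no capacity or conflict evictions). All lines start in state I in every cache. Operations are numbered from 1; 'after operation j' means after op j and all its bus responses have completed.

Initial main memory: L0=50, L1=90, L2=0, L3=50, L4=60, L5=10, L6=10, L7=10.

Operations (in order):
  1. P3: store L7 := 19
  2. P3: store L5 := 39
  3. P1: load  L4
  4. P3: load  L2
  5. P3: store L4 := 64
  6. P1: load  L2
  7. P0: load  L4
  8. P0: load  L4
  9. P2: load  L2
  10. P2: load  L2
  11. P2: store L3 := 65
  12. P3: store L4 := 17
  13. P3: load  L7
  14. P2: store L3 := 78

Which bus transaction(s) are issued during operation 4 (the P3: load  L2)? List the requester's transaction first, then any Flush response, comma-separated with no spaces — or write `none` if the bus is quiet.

  op1 P3: store L7 := 19 → I/I/I/M on L7; bus BusRdX; mem=10
  op2 P3: store L5 := 39 → I/I/I/M on L5; bus BusRdX; mem=10
  op3 P1: load  L4 → I/E/I/I on L4; bus BusRd; mem=60
  op4 P3: load  L2 → I/I/I/E on L2; bus BusRd; mem=0
  op5 P3: store L4 := 64 → I/I/I/M on L4; bus BusRdX; mem=60
  op6 P1: load  L2 → I/S/I/S on L2; bus BusRd; mem=0
  op7 P0: load  L4 → S/I/I/S on L4; bus BusRd Flush; mem=64
  op8 P0: load  L4 → S/I/I/S on L4; bus (none); mem=64
  op9 P2: load  L2 → I/S/S/S on L2; bus BusRd; mem=0
  op10 P2: load  L2 → I/S/S/S on L2; bus (none); mem=0
  op11 P2: store L3 := 65 → I/I/M/I on L3; bus BusRdX; mem=50
  op12 P3: store L4 := 17 → I/I/I/M on L4; bus BusUpgr; mem=64
  op13 P3: load  L7 → I/I/I/M on L7; bus (none); mem=10
  op14 P2: store L3 := 78 → I/I/M/I on L3; bus (none); mem=50

bus = BusRd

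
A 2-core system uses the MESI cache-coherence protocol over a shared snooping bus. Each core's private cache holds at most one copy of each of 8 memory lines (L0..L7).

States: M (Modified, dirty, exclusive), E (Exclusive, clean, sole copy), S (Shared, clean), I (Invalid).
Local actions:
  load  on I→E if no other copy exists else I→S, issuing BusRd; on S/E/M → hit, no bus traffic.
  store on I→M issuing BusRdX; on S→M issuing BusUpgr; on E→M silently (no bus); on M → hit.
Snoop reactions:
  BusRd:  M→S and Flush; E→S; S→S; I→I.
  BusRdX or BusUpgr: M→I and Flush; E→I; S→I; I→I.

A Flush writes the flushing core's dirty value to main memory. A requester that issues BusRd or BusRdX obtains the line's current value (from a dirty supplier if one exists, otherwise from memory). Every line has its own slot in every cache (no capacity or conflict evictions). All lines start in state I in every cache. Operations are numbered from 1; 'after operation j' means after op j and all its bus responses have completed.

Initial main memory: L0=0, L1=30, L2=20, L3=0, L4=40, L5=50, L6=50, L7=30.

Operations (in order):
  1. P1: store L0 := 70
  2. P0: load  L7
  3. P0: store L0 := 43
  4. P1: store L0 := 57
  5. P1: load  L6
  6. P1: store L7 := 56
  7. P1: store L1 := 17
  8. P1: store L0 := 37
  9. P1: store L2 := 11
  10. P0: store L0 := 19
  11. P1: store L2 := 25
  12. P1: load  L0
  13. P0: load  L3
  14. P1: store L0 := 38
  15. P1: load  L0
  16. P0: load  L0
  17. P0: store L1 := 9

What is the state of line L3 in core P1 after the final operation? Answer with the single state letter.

[1] P1: store L0 := 70 | P0:I, P1:M(70) | bus: BusRdX
[2] P0: load  L7 | P0:E(30), P1:I | bus: BusRd
[3] P0: store L0 := 43 | P0:M(43), P1:I | bus: BusRdX,Flush
[4] P1: store L0 := 57 | P0:I, P1:M(57) | bus: BusRdX,Flush
[5] P1: load  L6 | P0:I, P1:E(50) | bus: BusRd
[6] P1: store L7 := 56 | P0:I, P1:M(56) | bus: BusRdX
[7] P1: store L1 := 17 | P0:I, P1:M(17) | bus: BusRdX
[8] P1: store L0 := 37 | P0:I, P1:M(37) | bus: none
[9] P1: store L2 := 11 | P0:I, P1:M(11) | bus: BusRdX
[10] P0: store L0 := 19 | P0:M(19), P1:I | bus: BusRdX,Flush
[11] P1: store L2 := 25 | P0:I, P1:M(25) | bus: none
[12] P1: load  L0 | P0:S(19), P1:S(19) | bus: BusRd,Flush
[13] P0: load  L3 | P0:E(0), P1:I | bus: BusRd
[14] P1: store L0 := 38 | P0:I, P1:M(38) | bus: BusUpgr
[15] P1: load  L0 | P0:I, P1:M(38) | bus: none
[16] P0: load  L0 | P0:S(38), P1:S(38) | bus: BusRd,Flush
[17] P0: store L1 := 9 | P0:M(9), P1:I | bus: BusRdX,Flush

state = I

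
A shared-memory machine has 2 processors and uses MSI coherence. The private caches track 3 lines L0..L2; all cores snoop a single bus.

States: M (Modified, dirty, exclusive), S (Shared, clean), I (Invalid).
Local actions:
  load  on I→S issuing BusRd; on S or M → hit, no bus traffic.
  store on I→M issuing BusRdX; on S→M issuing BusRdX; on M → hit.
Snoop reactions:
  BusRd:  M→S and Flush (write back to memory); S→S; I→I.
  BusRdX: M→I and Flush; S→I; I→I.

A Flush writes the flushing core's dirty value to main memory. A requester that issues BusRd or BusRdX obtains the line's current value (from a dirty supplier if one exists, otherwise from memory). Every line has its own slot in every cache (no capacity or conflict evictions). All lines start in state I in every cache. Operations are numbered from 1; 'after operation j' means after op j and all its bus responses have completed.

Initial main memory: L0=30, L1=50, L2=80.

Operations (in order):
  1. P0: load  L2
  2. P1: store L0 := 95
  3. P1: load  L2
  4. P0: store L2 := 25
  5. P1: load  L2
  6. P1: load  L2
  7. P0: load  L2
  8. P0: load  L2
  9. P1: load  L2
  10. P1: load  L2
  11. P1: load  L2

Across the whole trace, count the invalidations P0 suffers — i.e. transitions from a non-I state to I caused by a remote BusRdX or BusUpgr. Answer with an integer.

invalidations = 0

1. P0: load  L2  bus=[BusRd]  L2: P0=S P1=I  mem[L2]=80
2. P1: store L0 := 95  bus=[BusRdX]  L0: P0=I P1=M  mem[L0]=30
3. P1: load  L2  bus=[BusRd]  L2: P0=S P1=S  mem[L2]=80
4. P0: store L2 := 25  bus=[BusRdX]  L2: P0=M P1=I  mem[L2]=80
5. P1: load  L2  bus=[BusRd,Flush]  L2: P0=S P1=S  mem[L2]=25
6. P1: load  L2  bus=[-]  L2: P0=S P1=S  mem[L2]=25
7. P0: load  L2  bus=[-]  L2: P0=S P1=S  mem[L2]=25
8. P0: load  L2  bus=[-]  L2: P0=S P1=S  mem[L2]=25
9. P1: load  L2  bus=[-]  L2: P0=S P1=S  mem[L2]=25
10. P1: load  L2  bus=[-]  L2: P0=S P1=S  mem[L2]=25
11. P1: load  L2  bus=[-]  L2: P0=S P1=S  mem[L2]=25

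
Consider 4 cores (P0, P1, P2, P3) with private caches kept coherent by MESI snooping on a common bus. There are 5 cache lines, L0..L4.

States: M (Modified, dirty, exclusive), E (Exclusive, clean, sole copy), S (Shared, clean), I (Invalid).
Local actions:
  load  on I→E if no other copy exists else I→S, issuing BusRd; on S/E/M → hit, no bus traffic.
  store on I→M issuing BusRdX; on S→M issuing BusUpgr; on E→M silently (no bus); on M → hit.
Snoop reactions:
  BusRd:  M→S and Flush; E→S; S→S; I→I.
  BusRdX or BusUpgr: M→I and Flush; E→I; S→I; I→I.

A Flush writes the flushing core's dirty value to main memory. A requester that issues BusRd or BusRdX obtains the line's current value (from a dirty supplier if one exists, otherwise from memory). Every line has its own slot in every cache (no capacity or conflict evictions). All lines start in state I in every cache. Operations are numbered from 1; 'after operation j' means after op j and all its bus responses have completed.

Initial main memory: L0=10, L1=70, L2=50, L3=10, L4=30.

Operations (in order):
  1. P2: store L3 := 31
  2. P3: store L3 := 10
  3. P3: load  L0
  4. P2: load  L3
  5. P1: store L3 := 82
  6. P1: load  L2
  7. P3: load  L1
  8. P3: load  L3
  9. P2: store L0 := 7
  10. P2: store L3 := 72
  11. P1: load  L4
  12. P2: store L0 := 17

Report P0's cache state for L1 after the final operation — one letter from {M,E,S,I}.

state = I

  op1 P2: store L3 := 31 → I/I/M/I on L3; bus BusRdX; mem=10
  op2 P3: store L3 := 10 → I/I/I/M on L3; bus BusRdX Flush; mem=31
  op3 P3: load  L0 → I/I/I/E on L0; bus BusRd; mem=10
  op4 P2: load  L3 → I/I/S/S on L3; bus BusRd Flush; mem=10
  op5 P1: store L3 := 82 → I/M/I/I on L3; bus BusRdX; mem=10
  op6 P1: load  L2 → I/E/I/I on L2; bus BusRd; mem=50
  op7 P3: load  L1 → I/I/I/E on L1; bus BusRd; mem=70
  op8 P3: load  L3 → I/S/I/S on L3; bus BusRd Flush; mem=82
  op9 P2: store L0 := 7 → I/I/M/I on L0; bus BusRdX; mem=10
  op10 P2: store L3 := 72 → I/I/M/I on L3; bus BusRdX; mem=82
  op11 P1: load  L4 → I/E/I/I on L4; bus BusRd; mem=30
  op12 P2: store L0 := 17 → I/I/M/I on L0; bus (none); mem=10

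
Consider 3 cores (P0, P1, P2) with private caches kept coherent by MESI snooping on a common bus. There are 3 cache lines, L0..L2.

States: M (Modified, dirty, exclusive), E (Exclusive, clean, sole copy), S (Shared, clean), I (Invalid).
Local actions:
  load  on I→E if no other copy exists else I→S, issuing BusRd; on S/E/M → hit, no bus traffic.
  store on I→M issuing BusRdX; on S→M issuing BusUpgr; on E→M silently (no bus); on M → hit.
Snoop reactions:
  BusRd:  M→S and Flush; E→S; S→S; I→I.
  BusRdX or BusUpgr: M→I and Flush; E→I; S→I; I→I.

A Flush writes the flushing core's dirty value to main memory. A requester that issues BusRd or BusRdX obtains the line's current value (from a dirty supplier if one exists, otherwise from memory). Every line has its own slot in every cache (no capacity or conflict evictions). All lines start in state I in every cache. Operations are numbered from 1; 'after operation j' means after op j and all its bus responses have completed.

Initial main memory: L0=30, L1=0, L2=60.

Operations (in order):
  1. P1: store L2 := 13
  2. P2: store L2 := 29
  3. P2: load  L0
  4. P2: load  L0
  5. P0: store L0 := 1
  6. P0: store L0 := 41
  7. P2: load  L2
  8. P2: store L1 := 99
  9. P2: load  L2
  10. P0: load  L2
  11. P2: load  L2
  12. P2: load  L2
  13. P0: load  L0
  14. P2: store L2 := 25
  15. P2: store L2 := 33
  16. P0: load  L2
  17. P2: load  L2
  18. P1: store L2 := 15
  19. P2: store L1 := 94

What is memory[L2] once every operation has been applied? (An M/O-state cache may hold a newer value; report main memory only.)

step 1: P1: store L2 := 13  ⟶  IMI  (L2)  txn=BusRdX  M[L2]=60
step 2: P2: store L2 := 29  ⟶  IIM  (L2)  txn=BusRdX+Flush  M[L2]=13
step 3: P2: load  L0  ⟶  IIE  (L0)  txn=BusRd  M[L0]=30
step 4: P2: load  L0  ⟶  IIE  (L0)  txn=∅  M[L0]=30
step 5: P0: store L0 := 1  ⟶  MII  (L0)  txn=BusRdX  M[L0]=30
step 6: P0: store L0 := 41  ⟶  MII  (L0)  txn=∅  M[L0]=30
step 7: P2: load  L2  ⟶  IIM  (L2)  txn=∅  M[L2]=13
step 8: P2: store L1 := 99  ⟶  IIM  (L1)  txn=BusRdX  M[L1]=0
step 9: P2: load  L2  ⟶  IIM  (L2)  txn=∅  M[L2]=13
step 10: P0: load  L2  ⟶  SIS  (L2)  txn=BusRd+Flush  M[L2]=29
step 11: P2: load  L2  ⟶  SIS  (L2)  txn=∅  M[L2]=29
step 12: P2: load  L2  ⟶  SIS  (L2)  txn=∅  M[L2]=29
step 13: P0: load  L0  ⟶  MII  (L0)  txn=∅  M[L0]=30
step 14: P2: store L2 := 25  ⟶  IIM  (L2)  txn=BusUpgr  M[L2]=29
step 15: P2: store L2 := 33  ⟶  IIM  (L2)  txn=∅  M[L2]=29
step 16: P0: load  L2  ⟶  SIS  (L2)  txn=BusRd+Flush  M[L2]=33
step 17: P2: load  L2  ⟶  SIS  (L2)  txn=∅  M[L2]=33
step 18: P1: store L2 := 15  ⟶  IMI  (L2)  txn=BusRdX  M[L2]=33
step 19: P2: store L1 := 94  ⟶  IIM  (L1)  txn=∅  M[L1]=0

memory[L2] = 33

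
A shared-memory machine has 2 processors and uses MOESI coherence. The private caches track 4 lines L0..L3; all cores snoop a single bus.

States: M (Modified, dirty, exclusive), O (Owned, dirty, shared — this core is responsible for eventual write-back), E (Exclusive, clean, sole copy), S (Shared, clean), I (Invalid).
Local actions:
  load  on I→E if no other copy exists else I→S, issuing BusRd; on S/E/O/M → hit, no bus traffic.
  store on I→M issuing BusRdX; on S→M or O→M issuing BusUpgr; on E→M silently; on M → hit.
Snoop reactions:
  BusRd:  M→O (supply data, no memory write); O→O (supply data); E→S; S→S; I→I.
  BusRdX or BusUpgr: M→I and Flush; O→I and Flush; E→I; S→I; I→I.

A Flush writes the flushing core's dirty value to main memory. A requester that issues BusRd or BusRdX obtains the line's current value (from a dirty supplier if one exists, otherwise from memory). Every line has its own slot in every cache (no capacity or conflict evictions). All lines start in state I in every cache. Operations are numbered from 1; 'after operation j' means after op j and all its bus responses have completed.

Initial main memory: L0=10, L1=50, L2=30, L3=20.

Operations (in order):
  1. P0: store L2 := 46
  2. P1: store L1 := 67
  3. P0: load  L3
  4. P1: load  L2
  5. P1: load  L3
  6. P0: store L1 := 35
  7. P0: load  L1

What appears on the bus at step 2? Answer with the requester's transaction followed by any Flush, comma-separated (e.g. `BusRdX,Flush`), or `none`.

step 1: P0: store L2 := 46  ⟶  MI  (L2)  txn=BusRdX  M[L2]=30
step 2: P1: store L1 := 67  ⟶  IM  (L1)  txn=BusRdX  M[L1]=50
step 3: P0: load  L3  ⟶  EI  (L3)  txn=BusRd  M[L3]=20
step 4: P1: load  L2  ⟶  OS  (L2)  txn=BusRd  M[L2]=30
step 5: P1: load  L3  ⟶  SS  (L3)  txn=BusRd  M[L3]=20
step 6: P0: store L1 := 35  ⟶  MI  (L1)  txn=BusRdX+Flush  M[L1]=67
step 7: P0: load  L1  ⟶  MI  (L1)  txn=∅  M[L1]=67

bus = BusRdX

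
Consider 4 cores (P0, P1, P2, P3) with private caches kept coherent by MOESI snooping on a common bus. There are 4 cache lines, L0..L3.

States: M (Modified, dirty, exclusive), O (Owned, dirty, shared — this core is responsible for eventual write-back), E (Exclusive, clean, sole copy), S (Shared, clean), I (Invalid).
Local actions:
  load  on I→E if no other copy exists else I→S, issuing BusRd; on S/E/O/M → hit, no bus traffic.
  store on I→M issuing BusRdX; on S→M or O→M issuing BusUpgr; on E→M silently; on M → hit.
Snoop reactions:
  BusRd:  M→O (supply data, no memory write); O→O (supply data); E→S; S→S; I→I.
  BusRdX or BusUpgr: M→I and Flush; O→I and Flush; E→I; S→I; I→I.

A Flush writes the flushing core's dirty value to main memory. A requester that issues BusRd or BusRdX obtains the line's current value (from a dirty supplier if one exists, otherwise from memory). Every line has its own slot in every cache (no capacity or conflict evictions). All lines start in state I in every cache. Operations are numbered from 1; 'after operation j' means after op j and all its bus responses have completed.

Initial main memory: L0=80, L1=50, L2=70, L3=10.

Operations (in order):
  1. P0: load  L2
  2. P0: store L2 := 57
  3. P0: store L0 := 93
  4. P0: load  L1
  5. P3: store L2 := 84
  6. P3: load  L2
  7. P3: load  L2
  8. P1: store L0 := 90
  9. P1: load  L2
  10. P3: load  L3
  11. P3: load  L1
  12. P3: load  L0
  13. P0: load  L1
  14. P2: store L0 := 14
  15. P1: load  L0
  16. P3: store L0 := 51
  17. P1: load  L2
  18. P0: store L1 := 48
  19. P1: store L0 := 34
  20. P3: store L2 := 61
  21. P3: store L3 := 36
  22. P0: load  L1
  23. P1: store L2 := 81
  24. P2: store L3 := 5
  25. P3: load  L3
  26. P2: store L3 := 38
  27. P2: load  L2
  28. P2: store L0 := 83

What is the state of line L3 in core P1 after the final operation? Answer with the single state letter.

state = I

  op1 P0: load  L2 → E/I/I/I on L2; bus BusRd; mem=70
  op2 P0: store L2 := 57 → M/I/I/I on L2; bus (none); mem=70
  op3 P0: store L0 := 93 → M/I/I/I on L0; bus BusRdX; mem=80
  op4 P0: load  L1 → E/I/I/I on L1; bus BusRd; mem=50
  op5 P3: store L2 := 84 → I/I/I/M on L2; bus BusRdX Flush; mem=57
  op6 P3: load  L2 → I/I/I/M on L2; bus (none); mem=57
  op7 P3: load  L2 → I/I/I/M on L2; bus (none); mem=57
  op8 P1: store L0 := 90 → I/M/I/I on L0; bus BusRdX Flush; mem=93
  op9 P1: load  L2 → I/S/I/O on L2; bus BusRd; mem=57
  op10 P3: load  L3 → I/I/I/E on L3; bus BusRd; mem=10
  op11 P3: load  L1 → S/I/I/S on L1; bus BusRd; mem=50
  op12 P3: load  L0 → I/O/I/S on L0; bus BusRd; mem=93
  op13 P0: load  L1 → S/I/I/S on L1; bus (none); mem=50
  op14 P2: store L0 := 14 → I/I/M/I on L0; bus BusRdX Flush; mem=90
  op15 P1: load  L0 → I/S/O/I on L0; bus BusRd; mem=90
  op16 P3: store L0 := 51 → I/I/I/M on L0; bus BusRdX Flush; mem=14
  op17 P1: load  L2 → I/S/I/O on L2; bus (none); mem=57
  op18 P0: store L1 := 48 → M/I/I/I on L1; bus BusUpgr; mem=50
  op19 P1: store L0 := 34 → I/M/I/I on L0; bus BusRdX Flush; mem=51
  op20 P3: store L2 := 61 → I/I/I/M on L2; bus BusUpgr; mem=57
  op21 P3: store L3 := 36 → I/I/I/M on L3; bus (none); mem=10
  op22 P0: load  L1 → M/I/I/I on L1; bus (none); mem=50
  op23 P1: store L2 := 81 → I/M/I/I on L2; bus BusRdX Flush; mem=61
  op24 P2: store L3 := 5 → I/I/M/I on L3; bus BusRdX Flush; mem=36
  op25 P3: load  L3 → I/I/O/S on L3; bus BusRd; mem=36
  op26 P2: store L3 := 38 → I/I/M/I on L3; bus BusUpgr; mem=36
  op27 P2: load  L2 → I/O/S/I on L2; bus BusRd; mem=61
  op28 P2: store L0 := 83 → I/I/M/I on L0; bus BusRdX Flush; mem=34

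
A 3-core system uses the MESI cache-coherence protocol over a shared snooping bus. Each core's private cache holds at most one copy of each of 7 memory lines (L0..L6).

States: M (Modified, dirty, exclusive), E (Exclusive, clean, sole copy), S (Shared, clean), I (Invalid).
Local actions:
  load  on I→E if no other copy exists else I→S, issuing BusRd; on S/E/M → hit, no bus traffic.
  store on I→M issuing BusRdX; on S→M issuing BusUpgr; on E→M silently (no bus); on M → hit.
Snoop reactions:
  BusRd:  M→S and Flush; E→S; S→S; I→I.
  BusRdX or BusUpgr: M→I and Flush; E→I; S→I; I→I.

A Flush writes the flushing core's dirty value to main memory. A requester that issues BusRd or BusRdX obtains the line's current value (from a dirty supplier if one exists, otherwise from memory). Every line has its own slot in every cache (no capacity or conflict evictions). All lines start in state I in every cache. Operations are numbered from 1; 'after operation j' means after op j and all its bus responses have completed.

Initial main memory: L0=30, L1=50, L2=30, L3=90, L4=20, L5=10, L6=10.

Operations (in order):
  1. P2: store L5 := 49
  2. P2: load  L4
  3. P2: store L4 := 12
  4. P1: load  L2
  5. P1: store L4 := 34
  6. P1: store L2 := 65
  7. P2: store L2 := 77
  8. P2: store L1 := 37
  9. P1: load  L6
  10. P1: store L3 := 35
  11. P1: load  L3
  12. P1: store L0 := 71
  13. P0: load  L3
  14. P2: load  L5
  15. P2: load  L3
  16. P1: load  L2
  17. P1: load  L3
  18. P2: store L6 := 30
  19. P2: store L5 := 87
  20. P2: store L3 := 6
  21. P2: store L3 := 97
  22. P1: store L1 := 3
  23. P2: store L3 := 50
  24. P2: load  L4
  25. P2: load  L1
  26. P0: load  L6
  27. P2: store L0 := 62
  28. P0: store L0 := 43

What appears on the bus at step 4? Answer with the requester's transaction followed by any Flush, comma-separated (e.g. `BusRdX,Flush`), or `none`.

bus = BusRd

step 1: P2: store L5 := 49  ⟶  IIM  (L5)  txn=BusRdX  M[L5]=10
step 2: P2: load  L4  ⟶  IIE  (L4)  txn=BusRd  M[L4]=20
step 3: P2: store L4 := 12  ⟶  IIM  (L4)  txn=∅  M[L4]=20
step 4: P1: load  L2  ⟶  IEI  (L2)  txn=BusRd  M[L2]=30
step 5: P1: store L4 := 34  ⟶  IMI  (L4)  txn=BusRdX+Flush  M[L4]=12
step 6: P1: store L2 := 65  ⟶  IMI  (L2)  txn=∅  M[L2]=30
step 7: P2: store L2 := 77  ⟶  IIM  (L2)  txn=BusRdX+Flush  M[L2]=65
step 8: P2: store L1 := 37  ⟶  IIM  (L1)  txn=BusRdX  M[L1]=50
step 9: P1: load  L6  ⟶  IEI  (L6)  txn=BusRd  M[L6]=10
step 10: P1: store L3 := 35  ⟶  IMI  (L3)  txn=BusRdX  M[L3]=90
step 11: P1: load  L3  ⟶  IMI  (L3)  txn=∅  M[L3]=90
step 12: P1: store L0 := 71  ⟶  IMI  (L0)  txn=BusRdX  M[L0]=30
step 13: P0: load  L3  ⟶  SSI  (L3)  txn=BusRd+Flush  M[L3]=35
step 14: P2: load  L5  ⟶  IIM  (L5)  txn=∅  M[L5]=10
step 15: P2: load  L3  ⟶  SSS  (L3)  txn=BusRd  M[L3]=35
step 16: P1: load  L2  ⟶  ISS  (L2)  txn=BusRd+Flush  M[L2]=77
step 17: P1: load  L3  ⟶  SSS  (L3)  txn=∅  M[L3]=35
step 18: P2: store L6 := 30  ⟶  IIM  (L6)  txn=BusRdX  M[L6]=10
step 19: P2: store L5 := 87  ⟶  IIM  (L5)  txn=∅  M[L5]=10
step 20: P2: store L3 := 6  ⟶  IIM  (L3)  txn=BusUpgr  M[L3]=35
step 21: P2: store L3 := 97  ⟶  IIM  (L3)  txn=∅  M[L3]=35
step 22: P1: store L1 := 3  ⟶  IMI  (L1)  txn=BusRdX+Flush  M[L1]=37
step 23: P2: store L3 := 50  ⟶  IIM  (L3)  txn=∅  M[L3]=35
step 24: P2: load  L4  ⟶  ISS  (L4)  txn=BusRd+Flush  M[L4]=34
step 25: P2: load  L1  ⟶  ISS  (L1)  txn=BusRd+Flush  M[L1]=3
step 26: P0: load  L6  ⟶  SIS  (L6)  txn=BusRd+Flush  M[L6]=30
step 27: P2: store L0 := 62  ⟶  IIM  (L0)  txn=BusRdX+Flush  M[L0]=71
step 28: P0: store L0 := 43  ⟶  MII  (L0)  txn=BusRdX+Flush  M[L0]=62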